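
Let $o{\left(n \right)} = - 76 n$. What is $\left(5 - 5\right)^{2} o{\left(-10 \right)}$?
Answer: $0$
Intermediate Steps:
$\left(5 - 5\right)^{2} o{\left(-10 \right)} = \left(5 - 5\right)^{2} \left(\left(-76\right) \left(-10\right)\right) = \left(5 - 5\right)^{2} \cdot 760 = 0^{2} \cdot 760 = 0 \cdot 760 = 0$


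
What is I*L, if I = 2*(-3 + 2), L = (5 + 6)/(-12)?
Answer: 11/6 ≈ 1.8333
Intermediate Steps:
L = -11/12 (L = -1/12*11 = -11/12 ≈ -0.91667)
I = -2 (I = 2*(-1) = -2)
I*L = -2*(-11/12) = 11/6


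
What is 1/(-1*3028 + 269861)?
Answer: 1/266833 ≈ 3.7477e-6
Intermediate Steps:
1/(-1*3028 + 269861) = 1/(-3028 + 269861) = 1/266833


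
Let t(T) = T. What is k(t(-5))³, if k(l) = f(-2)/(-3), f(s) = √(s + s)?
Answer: 8*I/27 ≈ 0.2963*I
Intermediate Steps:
f(s) = √2*√s (f(s) = √(2*s) = √2*√s)
k(l) = -2*I/3 (k(l) = (√2*√(-2))/(-3) = (√2*(I*√2))*(-⅓) = (2*I)*(-⅓) = -2*I/3)
k(t(-5))³ = (-2*I/3)³ = 8*I/27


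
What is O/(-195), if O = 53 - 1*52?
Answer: -1/195 ≈ -0.0051282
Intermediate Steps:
O = 1 (O = 53 - 52 = 1)
O/(-195) = 1/(-195) = -1/195*1 = -1/195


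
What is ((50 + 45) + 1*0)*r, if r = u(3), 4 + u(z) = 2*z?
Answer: 190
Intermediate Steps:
u(z) = -4 + 2*z
r = 2 (r = -4 + 2*3 = -4 + 6 = 2)
((50 + 45) + 1*0)*r = ((50 + 45) + 1*0)*2 = (95 + 0)*2 = 95*2 = 190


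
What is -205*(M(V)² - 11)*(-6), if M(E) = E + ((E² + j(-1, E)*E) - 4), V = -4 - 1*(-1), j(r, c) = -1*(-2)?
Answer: 6150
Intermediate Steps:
j(r, c) = 2
V = -3 (V = -4 + 1 = -3)
M(E) = -4 + E² + 3*E (M(E) = E + ((E² + 2*E) - 4) = E + (-4 + E² + 2*E) = -4 + E² + 3*E)
-205*(M(V)² - 11)*(-6) = -205*((-4 + (-3)² + 3*(-3))² - 11)*(-6) = -205*((-4 + 9 - 9)² - 11)*(-6) = -205*((-4)² - 11)*(-6) = -205*(16 - 11)*(-6) = -1025*(-6) = -205*(-30) = 6150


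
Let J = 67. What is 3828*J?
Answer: 256476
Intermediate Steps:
3828*J = 3828*67 = 256476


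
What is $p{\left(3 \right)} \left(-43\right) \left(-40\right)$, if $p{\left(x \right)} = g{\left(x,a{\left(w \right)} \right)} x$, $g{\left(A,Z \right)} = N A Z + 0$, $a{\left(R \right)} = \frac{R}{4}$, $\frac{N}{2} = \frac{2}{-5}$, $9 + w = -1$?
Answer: $30960$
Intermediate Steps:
$w = -10$ ($w = -9 - 1 = -10$)
$N = - \frac{4}{5}$ ($N = 2 \frac{2}{-5} = 2 \cdot 2 \left(- \frac{1}{5}\right) = 2 \left(- \frac{2}{5}\right) = - \frac{4}{5} \approx -0.8$)
$a{\left(R \right)} = \frac{R}{4}$ ($a{\left(R \right)} = R \frac{1}{4} = \frac{R}{4}$)
$g{\left(A,Z \right)} = - \frac{4 A Z}{5}$ ($g{\left(A,Z \right)} = - \frac{4 A}{5} Z + 0 = - \frac{4 A Z}{5} + 0 = - \frac{4 A Z}{5}$)
$p{\left(x \right)} = 2 x^{2}$ ($p{\left(x \right)} = - \frac{4 x \frac{1}{4} \left(-10\right)}{5} x = \left(- \frac{4}{5}\right) x \left(- \frac{5}{2}\right) x = 2 x x = 2 x^{2}$)
$p{\left(3 \right)} \left(-43\right) \left(-40\right) = 2 \cdot 3^{2} \left(-43\right) \left(-40\right) = 2 \cdot 9 \left(-43\right) \left(-40\right) = 18 \left(-43\right) \left(-40\right) = \left(-774\right) \left(-40\right) = 30960$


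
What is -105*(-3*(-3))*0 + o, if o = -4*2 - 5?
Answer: -13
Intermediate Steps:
o = -13 (o = -8 - 5 = -13)
-105*(-3*(-3))*0 + o = -105*(-3*(-3))*0 - 13 = -945*0 - 13 = -105*0 - 13 = 0 - 13 = -13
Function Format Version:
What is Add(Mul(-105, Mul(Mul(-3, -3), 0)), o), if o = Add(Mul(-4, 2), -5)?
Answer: -13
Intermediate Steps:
o = -13 (o = Add(-8, -5) = -13)
Add(Mul(-105, Mul(Mul(-3, -3), 0)), o) = Add(Mul(-105, Mul(Mul(-3, -3), 0)), -13) = Add(Mul(-105, Mul(9, 0)), -13) = Add(Mul(-105, 0), -13) = Add(0, -13) = -13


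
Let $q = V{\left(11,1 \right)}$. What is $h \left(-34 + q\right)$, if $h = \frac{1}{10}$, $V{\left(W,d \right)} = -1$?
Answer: $- \frac{7}{2} \approx -3.5$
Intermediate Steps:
$h = \frac{1}{10} \approx 0.1$
$q = -1$
$h \left(-34 + q\right) = \frac{-34 - 1}{10} = \frac{1}{10} \left(-35\right) = - \frac{7}{2}$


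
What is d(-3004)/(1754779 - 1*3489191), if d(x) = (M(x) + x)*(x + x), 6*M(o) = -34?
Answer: -13561558/1300809 ≈ -10.425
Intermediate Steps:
M(o) = -17/3 (M(o) = (⅙)*(-34) = -17/3)
d(x) = 2*x*(-17/3 + x) (d(x) = (-17/3 + x)*(x + x) = (-17/3 + x)*(2*x) = 2*x*(-17/3 + x))
d(-3004)/(1754779 - 1*3489191) = ((⅔)*(-3004)*(-17 + 3*(-3004)))/(1754779 - 1*3489191) = ((⅔)*(-3004)*(-17 - 9012))/(1754779 - 3489191) = ((⅔)*(-3004)*(-9029))/(-1734412) = (54246232/3)*(-1/1734412) = -13561558/1300809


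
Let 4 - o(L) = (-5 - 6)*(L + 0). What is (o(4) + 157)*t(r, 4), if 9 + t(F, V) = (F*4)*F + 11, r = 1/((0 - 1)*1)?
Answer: 1230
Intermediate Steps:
r = -1 (r = 1/(-1*1) = 1/(-1) = -1)
t(F, V) = 2 + 4*F² (t(F, V) = -9 + ((F*4)*F + 11) = -9 + ((4*F)*F + 11) = -9 + (4*F² + 11) = -9 + (11 + 4*F²) = 2 + 4*F²)
o(L) = 4 + 11*L (o(L) = 4 - (-5 - 6)*(L + 0) = 4 - (-11)*L = 4 + 11*L)
(o(4) + 157)*t(r, 4) = ((4 + 11*4) + 157)*(2 + 4*(-1)²) = ((4 + 44) + 157)*(2 + 4*1) = (48 + 157)*(2 + 4) = 205*6 = 1230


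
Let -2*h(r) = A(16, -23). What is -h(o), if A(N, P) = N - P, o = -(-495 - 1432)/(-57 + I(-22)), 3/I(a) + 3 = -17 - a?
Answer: 39/2 ≈ 19.500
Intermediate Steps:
I(a) = 3/(-20 - a) (I(a) = 3/(-3 + (-17 - a)) = 3/(-20 - a))
o = -3854/111 (o = -(-495 - 1432)/(-57 - 3/(20 - 22)) = -(-1927)/(-57 - 3/(-2)) = -(-1927)/(-57 - 3*(-½)) = -(-1927)/(-57 + 3/2) = -(-1927)/(-111/2) = -(-1927)*(-2)/111 = -1*3854/111 = -3854/111 ≈ -34.721)
h(r) = -39/2 (h(r) = -(16 - 1*(-23))/2 = -(16 + 23)/2 = -½*39 = -39/2)
-h(o) = -1*(-39/2) = 39/2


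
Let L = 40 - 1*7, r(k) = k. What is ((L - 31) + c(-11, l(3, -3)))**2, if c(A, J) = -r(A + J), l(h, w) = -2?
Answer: 225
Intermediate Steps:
c(A, J) = -A - J (c(A, J) = -(A + J) = -A - J)
L = 33 (L = 40 - 7 = 33)
((L - 31) + c(-11, l(3, -3)))**2 = ((33 - 31) + (-1*(-11) - 1*(-2)))**2 = (2 + (11 + 2))**2 = (2 + 13)**2 = 15**2 = 225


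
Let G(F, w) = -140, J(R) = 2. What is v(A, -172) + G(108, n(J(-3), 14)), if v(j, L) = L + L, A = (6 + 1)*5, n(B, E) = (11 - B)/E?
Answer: -484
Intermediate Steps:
n(B, E) = (11 - B)/E
A = 35 (A = 7*5 = 35)
v(j, L) = 2*L
v(A, -172) + G(108, n(J(-3), 14)) = 2*(-172) - 140 = -344 - 140 = -484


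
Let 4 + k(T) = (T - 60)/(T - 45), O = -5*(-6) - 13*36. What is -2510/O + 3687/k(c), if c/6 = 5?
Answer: -804943/438 ≈ -1837.8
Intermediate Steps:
c = 30 (c = 6*5 = 30)
O = -438 (O = 30 - 468 = -438)
k(T) = -4 + (-60 + T)/(-45 + T) (k(T) = -4 + (T - 60)/(T - 45) = -4 + (-60 + T)/(-45 + T))
-2510/O + 3687/k(c) = -2510/(-438) + 3687/((3*(40 - 1*30)/(-45 + 30))) = -2510*(-1/438) + 3687/((3*(40 - 30)/(-15))) = 1255/219 + 3687/((3*(-1/15)*10)) = 1255/219 + 3687/(-2) = 1255/219 + 3687*(-1/2) = 1255/219 - 3687/2 = -804943/438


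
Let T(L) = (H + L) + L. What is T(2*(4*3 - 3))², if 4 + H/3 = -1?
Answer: 441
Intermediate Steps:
H = -15 (H = -12 + 3*(-1) = -12 - 3 = -15)
T(L) = -15 + 2*L (T(L) = (-15 + L) + L = -15 + 2*L)
T(2*(4*3 - 3))² = (-15 + 2*(2*(4*3 - 3)))² = (-15 + 2*(2*(12 - 3)))² = (-15 + 2*(2*9))² = (-15 + 2*18)² = (-15 + 36)² = 21² = 441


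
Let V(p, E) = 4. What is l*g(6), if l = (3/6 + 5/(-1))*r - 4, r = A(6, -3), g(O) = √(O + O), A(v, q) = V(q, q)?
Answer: -44*√3 ≈ -76.210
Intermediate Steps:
A(v, q) = 4
g(O) = √2*√O (g(O) = √(2*O) = √2*√O)
r = 4
l = -22 (l = (3/6 + 5/(-1))*4 - 4 = (3*(⅙) + 5*(-1))*4 - 4 = (½ - 5)*4 - 4 = -9/2*4 - 4 = -18 - 4 = -22)
l*g(6) = -22*√2*√6 = -44*√3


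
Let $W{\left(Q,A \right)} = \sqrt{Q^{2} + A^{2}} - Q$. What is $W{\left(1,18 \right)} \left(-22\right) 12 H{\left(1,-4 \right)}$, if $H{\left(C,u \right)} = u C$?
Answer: $-1056 + 5280 \sqrt{13} \approx 17981.0$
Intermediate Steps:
$H{\left(C,u \right)} = C u$
$W{\left(Q,A \right)} = \sqrt{A^{2} + Q^{2}} - Q$
$W{\left(1,18 \right)} \left(-22\right) 12 H{\left(1,-4 \right)} = \left(\sqrt{18^{2} + 1^{2}} - 1\right) \left(-22\right) 12 \cdot 1 \left(-4\right) = \left(\sqrt{324 + 1} - 1\right) \left(\left(-264\right) \left(-4\right)\right) = \left(\sqrt{325} - 1\right) 1056 = \left(5 \sqrt{13} - 1\right) 1056 = \left(-1 + 5 \sqrt{13}\right) 1056 = -1056 + 5280 \sqrt{13}$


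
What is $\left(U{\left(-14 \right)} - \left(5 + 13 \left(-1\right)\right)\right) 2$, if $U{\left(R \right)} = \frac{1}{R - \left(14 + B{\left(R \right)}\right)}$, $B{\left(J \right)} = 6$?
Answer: $\frac{271}{17} \approx 15.941$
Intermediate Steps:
$U{\left(R \right)} = \frac{1}{-20 + R}$ ($U{\left(R \right)} = \frac{1}{R - 20} = \frac{1}{-20 + R}$)
$\left(U{\left(-14 \right)} - \left(5 + 13 \left(-1\right)\right)\right) 2 = \left(\frac{1}{-20 - 14} - \left(5 + 13 \left(-1\right)\right)\right) 2 = \left(\frac{1}{-34} - \left(5 - 13\right)\right) 2 = \left(- \frac{1}{34} - -8\right) 2 = \left(- \frac{1}{34} + 8\right) 2 = \frac{271}{34} \cdot 2 = \frac{271}{17}$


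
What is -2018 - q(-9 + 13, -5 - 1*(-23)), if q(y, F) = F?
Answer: -2036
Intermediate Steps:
-2018 - q(-9 + 13, -5 - 1*(-23)) = -2018 - (-5 - 1*(-23)) = -2018 - (-5 + 23) = -2018 - 1*18 = -2018 - 18 = -2036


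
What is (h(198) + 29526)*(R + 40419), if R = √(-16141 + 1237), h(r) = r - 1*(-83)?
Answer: 1204769133 + 536526*I*√46 ≈ 1.2048e+9 + 3.6389e+6*I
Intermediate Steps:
h(r) = 83 + r (h(r) = r + 83 = 83 + r)
R = 18*I*√46 (R = √(-14904) = 18*I*√46 ≈ 122.08*I)
(h(198) + 29526)*(R + 40419) = ((83 + 198) + 29526)*(18*I*√46 + 40419) = (281 + 29526)*(40419 + 18*I*√46) = 29807*(40419 + 18*I*√46) = 1204769133 + 536526*I*√46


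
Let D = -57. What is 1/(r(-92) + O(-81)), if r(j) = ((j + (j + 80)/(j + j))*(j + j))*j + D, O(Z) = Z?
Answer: -1/1556410 ≈ -6.4250e-7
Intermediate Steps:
r(j) = -57 + 2*j²*(j + (80 + j)/(2*j)) (r(j) = ((j + (j + 80)/(j + j))*(j + j))*j - 57 = ((j + (80 + j)/((2*j)))*(2*j))*j - 57 = ((j + (80 + j)*(1/(2*j)))*(2*j))*j - 57 = ((j + (80 + j)/(2*j))*(2*j))*j - 57 = (2*j*(j + (80 + j)/(2*j)))*j - 57 = 2*j²*(j + (80 + j)/(2*j)) - 57 = -57 + 2*j²*(j + (80 + j)/(2*j)))
1/(r(-92) + O(-81)) = 1/((-57 + (-92)² + 2*(-92)³ + 80*(-92)) - 81) = 1/((-57 + 8464 + 2*(-778688) - 7360) - 81) = 1/((-57 + 8464 - 1557376 - 7360) - 81) = 1/(-1556329 - 81) = 1/(-1556410) = -1/1556410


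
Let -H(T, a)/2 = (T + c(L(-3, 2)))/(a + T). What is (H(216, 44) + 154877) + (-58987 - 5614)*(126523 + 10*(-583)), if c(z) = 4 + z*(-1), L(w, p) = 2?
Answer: -506787685149/65 ≈ -7.7967e+9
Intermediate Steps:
c(z) = 4 - z
H(T, a) = -2*(2 + T)/(T + a) (H(T, a) = -2*(T + (4 - 1*2))/(a + T) = -2*(T + (4 - 2))/(T + a) = -2*(T + 2)/(T + a) = -2*(2 + T)/(T + a))
(H(216, 44) + 154877) + (-58987 - 5614)*(126523 + 10*(-583)) = (2*(-2 - 1*216)/(216 + 44) + 154877) + (-58987 - 5614)*(126523 + 10*(-583)) = (2*(-2 - 216)/260 + 154877) - 64601*(126523 - 5830) = (2*(1/260)*(-218) + 154877) - 64601*120693 = (-109/65 + 154877) - 7796888493 = 10066896/65 - 7796888493 = -506787685149/65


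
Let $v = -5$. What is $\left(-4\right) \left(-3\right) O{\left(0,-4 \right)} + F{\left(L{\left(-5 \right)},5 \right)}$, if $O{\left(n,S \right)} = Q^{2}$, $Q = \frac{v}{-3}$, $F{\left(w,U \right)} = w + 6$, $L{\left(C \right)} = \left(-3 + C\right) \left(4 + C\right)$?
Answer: $\frac{142}{3} \approx 47.333$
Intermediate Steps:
$F{\left(w,U \right)} = 6 + w$
$Q = \frac{5}{3}$ ($Q = - \frac{5}{-3} = \left(-5\right) \left(- \frac{1}{3}\right) = \frac{5}{3} \approx 1.6667$)
$O{\left(n,S \right)} = \frac{25}{9}$ ($O{\left(n,S \right)} = \left(\frac{5}{3}\right)^{2} = \frac{25}{9}$)
$\left(-4\right) \left(-3\right) O{\left(0,-4 \right)} + F{\left(L{\left(-5 \right)},5 \right)} = \left(-4\right) \left(-3\right) \frac{25}{9} + \left(6 - \left(17 - 25\right)\right) = 12 \cdot \frac{25}{9} + \left(6 - -8\right) = \frac{100}{3} + \left(6 + 8\right) = \frac{100}{3} + 14 = \frac{142}{3}$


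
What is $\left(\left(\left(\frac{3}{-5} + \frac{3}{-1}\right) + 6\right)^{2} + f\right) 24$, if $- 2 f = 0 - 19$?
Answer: $\frac{9156}{25} \approx 366.24$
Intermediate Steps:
$f = \frac{19}{2}$ ($f = - \frac{0 - 19}{2} = \left(- \frac{1}{2}\right) \left(-19\right) = \frac{19}{2} \approx 9.5$)
$\left(\left(\left(\frac{3}{-5} + \frac{3}{-1}\right) + 6\right)^{2} + f\right) 24 = \left(\left(\left(\frac{3}{-5} + \frac{3}{-1}\right) + 6\right)^{2} + \frac{19}{2}\right) 24 = \left(\left(\left(3 \left(- \frac{1}{5}\right) + 3 \left(-1\right)\right) + 6\right)^{2} + \frac{19}{2}\right) 24 = \left(\left(\left(- \frac{3}{5} - 3\right) + 6\right)^{2} + \frac{19}{2}\right) 24 = \left(\left(- \frac{18}{5} + 6\right)^{2} + \frac{19}{2}\right) 24 = \left(\left(\frac{12}{5}\right)^{2} + \frac{19}{2}\right) 24 = \left(\frac{144}{25} + \frac{19}{2}\right) 24 = \frac{763}{50} \cdot 24 = \frac{9156}{25}$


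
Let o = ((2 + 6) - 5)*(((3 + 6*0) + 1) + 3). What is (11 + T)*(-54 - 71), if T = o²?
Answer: -56500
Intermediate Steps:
o = 21 (o = (8 - 5)*(((3 + 0) + 1) + 3) = 3*((3 + 1) + 3) = 3*(4 + 3) = 3*7 = 21)
T = 441 (T = 21² = 441)
(11 + T)*(-54 - 71) = (11 + 441)*(-54 - 71) = 452*(-125) = -56500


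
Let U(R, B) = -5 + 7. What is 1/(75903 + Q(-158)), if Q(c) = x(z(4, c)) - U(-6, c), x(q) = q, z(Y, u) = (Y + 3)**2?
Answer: 1/75950 ≈ 1.3167e-5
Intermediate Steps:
U(R, B) = 2
z(Y, u) = (3 + Y)**2
Q(c) = 47 (Q(c) = (3 + 4)**2 - 1*2 = 7**2 - 2 = 49 - 2 = 47)
1/(75903 + Q(-158)) = 1/(75903 + 47) = 1/75950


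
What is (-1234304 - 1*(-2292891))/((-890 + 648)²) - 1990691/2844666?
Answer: 131579255419/7572500892 ≈ 17.376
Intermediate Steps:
(-1234304 - 1*(-2292891))/((-890 + 648)²) - 1990691/2844666 = (-1234304 + 2292891)/((-242)²) - 1990691*1/2844666 = 1058587/58564 - 1990691/2844666 = 131579255419/7572500892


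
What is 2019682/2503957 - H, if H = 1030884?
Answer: -2581287188306/2503957 ≈ -1.0309e+6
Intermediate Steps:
2019682/2503957 - H = 2019682/2503957 - 1*1030884 = 2019682*(1/2503957) - 1030884 = 2019682/2503957 - 1030884 = -2581287188306/2503957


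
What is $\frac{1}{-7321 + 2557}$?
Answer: $- \frac{1}{4764} \approx -0.00020991$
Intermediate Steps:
$\frac{1}{-7321 + 2557} = \frac{1}{-4764} = - \frac{1}{4764}$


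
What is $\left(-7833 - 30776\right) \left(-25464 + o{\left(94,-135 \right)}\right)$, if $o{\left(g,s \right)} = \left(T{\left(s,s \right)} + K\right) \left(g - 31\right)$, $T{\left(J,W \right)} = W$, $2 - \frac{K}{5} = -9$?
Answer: $1177728936$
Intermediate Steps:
$K = 55$ ($K = 10 - -45 = 10 + 45 = 55$)
$o{\left(g,s \right)} = \left(-31 + g\right) \left(55 + s\right)$ ($o{\left(g,s \right)} = \left(s + 55\right) \left(g - 31\right) = \left(55 + s\right) \left(-31 + g\right) = \left(-31 + g\right) \left(55 + s\right)$)
$\left(-7833 - 30776\right) \left(-25464 + o{\left(94,-135 \right)}\right) = \left(-7833 - 30776\right) \left(-25464 + \left(-1705 - -4185 + 55 \cdot 94 + 94 \left(-135\right)\right)\right) = - 38609 \left(-25464 + \left(-1705 + 4185 + 5170 - 12690\right)\right) = - 38609 \left(-25464 - 5040\right) = \left(-38609\right) \left(-30504\right) = 1177728936$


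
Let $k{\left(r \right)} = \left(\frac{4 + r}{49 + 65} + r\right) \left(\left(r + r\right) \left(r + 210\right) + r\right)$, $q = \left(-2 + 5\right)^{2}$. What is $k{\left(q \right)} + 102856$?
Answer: $\frac{5276891}{38} \approx 1.3887 \cdot 10^{5}$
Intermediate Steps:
$q = 9$ ($q = 3^{2} = 9$)
$k{\left(r \right)} = \left(\frac{2}{57} + \frac{115 r}{114}\right) \left(r + 2 r \left(210 + r\right)\right)$ ($k{\left(r \right)} = \left(\frac{4 + r}{114} + r\right) \left(2 r \left(210 + r\right) + r\right) = \left(\left(4 + r\right) \frac{1}{114} + r\right) \left(2 r \left(210 + r\right) + r\right) = \left(\left(\frac{2}{57} + \frac{r}{114}\right) + r\right) \left(r + 2 r \left(210 + r\right)\right) = \left(\frac{2}{57} + \frac{115 r}{114}\right) \left(r + 2 r \left(210 + r\right)\right)$)
$k{\left(q \right)} + 102856 = \frac{1}{114} \cdot 9 \left(1684 + 230 \cdot 9^{2} + 48423 \cdot 9\right) + 102856 = \frac{1}{114} \cdot 9 \left(1684 + 230 \cdot 81 + 435807\right) + 102856 = \frac{1}{114} \cdot 9 \left(1684 + 18630 + 435807\right) + 102856 = \frac{1}{114} \cdot 9 \cdot 456121 + 102856 = \frac{1368363}{38} + 102856 = \frac{5276891}{38}$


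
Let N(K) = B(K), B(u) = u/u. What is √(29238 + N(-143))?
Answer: √29239 ≈ 170.99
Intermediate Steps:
B(u) = 1
N(K) = 1
√(29238 + N(-143)) = √(29238 + 1) = √29239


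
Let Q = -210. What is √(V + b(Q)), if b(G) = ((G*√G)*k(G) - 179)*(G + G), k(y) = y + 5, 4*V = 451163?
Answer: √(751883 - 72324000*I*√210)/2 ≈ 11450.0 - 11442.0*I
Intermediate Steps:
V = 451163/4 (V = (¼)*451163 = 451163/4 ≈ 1.1279e+5)
k(y) = 5 + y
b(G) = 2*G*(-179 + G^(3/2)*(5 + G)) (b(G) = ((G*√G)*(5 + G) - 179)*(G + G) = (G^(3/2)*(5 + G) - 179)*(2*G) = (-179 + G^(3/2)*(5 + G))*(2*G) = 2*G*(-179 + G^(3/2)*(5 + G)))
√(V + b(Q)) = √(451163/4 + (-358*(-210) + 2*(-210)^(5/2)*(5 - 210))) = √(451163/4 + (75180 + 2*(44100*I*√210)*(-205))) = √(451163/4 + (75180 - 18081000*I*√210)) = √(751883/4 - 18081000*I*√210)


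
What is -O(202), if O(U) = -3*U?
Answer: 606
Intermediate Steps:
-O(202) = -(-3)*202 = -1*(-606) = 606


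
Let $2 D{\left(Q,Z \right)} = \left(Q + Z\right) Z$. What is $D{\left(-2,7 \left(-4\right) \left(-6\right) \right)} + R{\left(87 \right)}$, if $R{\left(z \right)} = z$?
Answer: $14031$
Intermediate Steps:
$D{\left(Q,Z \right)} = \frac{Z \left(Q + Z\right)}{2}$ ($D{\left(Q,Z \right)} = \frac{\left(Q + Z\right) Z}{2} = \frac{Z \left(Q + Z\right)}{2}$)
$D{\left(-2,7 \left(-4\right) \left(-6\right) \right)} + R{\left(87 \right)} = \frac{7 \left(-4\right) \left(-6\right) \left(-2 + 7 \left(-4\right) \left(-6\right)\right)}{2} + 87 = \frac{\left(-28\right) \left(-6\right) \left(-2 - -168\right)}{2} + 87 = \frac{1}{2} \cdot 168 \left(-2 + 168\right) + 87 = \frac{1}{2} \cdot 168 \cdot 166 + 87 = 13944 + 87 = 14031$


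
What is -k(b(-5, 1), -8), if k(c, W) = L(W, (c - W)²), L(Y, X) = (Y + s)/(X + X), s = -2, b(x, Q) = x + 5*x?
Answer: 5/484 ≈ 0.010331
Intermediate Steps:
b(x, Q) = 6*x
L(Y, X) = (-2 + Y)/(2*X) (L(Y, X) = (Y - 2)/(X + X) = (-2 + Y)/((2*X)) = (-2 + Y)*(1/(2*X)) = (-2 + Y)/(2*X))
k(c, W) = (-2 + W)/(2*(c - W)²) (k(c, W) = (-2 + W)/(2*((c - W)²)) = (-2 + W)/(2*(c - W)²))
-k(b(-5, 1), -8) = -(-2 - 8)/(2*(-8 - 6*(-5))²) = -(-10)/(2*(-8 - 1*(-30))²) = -(-10)/(2*(-8 + 30)²) = -(-10)/(2*22²) = -(-10)/(2*484) = -1*(-5/484) = 5/484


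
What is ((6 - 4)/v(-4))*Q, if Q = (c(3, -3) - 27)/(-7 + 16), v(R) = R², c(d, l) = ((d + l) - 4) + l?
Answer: -17/36 ≈ -0.47222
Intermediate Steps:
c(d, l) = -4 + d + 2*l (c(d, l) = (-4 + d + l) + l = -4 + d + 2*l)
Q = -34/9 (Q = ((-4 + 3 + 2*(-3)) - 27)/(-7 + 16) = ((-4 + 3 - 6) - 27)/9 = (-7 - 27)*(⅑) = -34*⅑ = -34/9 ≈ -3.7778)
((6 - 4)/v(-4))*Q = ((6 - 4)/((-4)²))*(-34/9) = (2/16)*(-34/9) = (2*(1/16))*(-34/9) = (⅛)*(-34/9) = -17/36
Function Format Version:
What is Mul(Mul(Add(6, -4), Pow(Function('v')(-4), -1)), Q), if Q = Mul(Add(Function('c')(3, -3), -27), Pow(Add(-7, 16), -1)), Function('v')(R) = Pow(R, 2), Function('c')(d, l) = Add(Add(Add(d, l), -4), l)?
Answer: Rational(-17, 36) ≈ -0.47222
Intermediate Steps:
Function('c')(d, l) = Add(-4, d, Mul(2, l)) (Function('c')(d, l) = Add(Add(-4, d, l), l) = Add(-4, d, Mul(2, l)))
Q = Rational(-34, 9) (Q = Mul(Add(Add(-4, 3, Mul(2, -3)), -27), Pow(Add(-7, 16), -1)) = Mul(Add(Add(-4, 3, -6), -27), Pow(9, -1)) = Mul(Add(-7, -27), Rational(1, 9)) = Mul(-34, Rational(1, 9)) = Rational(-34, 9) ≈ -3.7778)
Mul(Mul(Add(6, -4), Pow(Function('v')(-4), -1)), Q) = Mul(Mul(Add(6, -4), Pow(Pow(-4, 2), -1)), Rational(-34, 9)) = Mul(Mul(2, Pow(16, -1)), Rational(-34, 9)) = Mul(Mul(2, Rational(1, 16)), Rational(-34, 9)) = Mul(Rational(1, 8), Rational(-34, 9)) = Rational(-17, 36)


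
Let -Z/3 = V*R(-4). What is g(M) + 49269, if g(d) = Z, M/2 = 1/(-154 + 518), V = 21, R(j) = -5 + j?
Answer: 49836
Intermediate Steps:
M = 1/182 (M = 2/(-154 + 518) = 2/364 = 2*(1/364) = 1/182 ≈ 0.0054945)
Z = 567 (Z = -63*(-5 - 4) = -63*(-9) = -3*(-189) = 567)
g(d) = 567
g(M) + 49269 = 567 + 49269 = 49836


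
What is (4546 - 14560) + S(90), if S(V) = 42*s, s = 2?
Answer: -9930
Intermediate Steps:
S(V) = 84 (S(V) = 42*2 = 84)
(4546 - 14560) + S(90) = (4546 - 14560) + 84 = -10014 + 84 = -9930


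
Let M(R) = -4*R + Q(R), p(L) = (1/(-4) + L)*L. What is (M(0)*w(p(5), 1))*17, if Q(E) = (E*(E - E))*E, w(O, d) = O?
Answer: 0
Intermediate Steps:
p(L) = L*(-¼ + L) (p(L) = (-¼ + L)*L = L*(-¼ + L))
Q(E) = 0 (Q(E) = (E*0)*E = 0*E = 0)
M(R) = -4*R (M(R) = -4*R + 0 = -4*R)
(M(0)*w(p(5), 1))*17 = ((-4*0)*(5*(-¼ + 5)))*17 = (0*(5*(19/4)))*17 = (0*(95/4))*17 = 0*17 = 0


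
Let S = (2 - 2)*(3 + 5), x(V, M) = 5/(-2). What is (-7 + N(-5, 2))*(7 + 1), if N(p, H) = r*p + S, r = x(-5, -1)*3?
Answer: 244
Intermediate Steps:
x(V, M) = -5/2 (x(V, M) = 5*(-1/2) = -5/2)
S = 0 (S = 0*8 = 0)
r = -15/2 (r = -5/2*3 = -15/2 ≈ -7.5000)
N(p, H) = -15*p/2 (N(p, H) = -15*p/2 + 0 = -15*p/2)
(-7 + N(-5, 2))*(7 + 1) = (-7 - 15/2*(-5))*(7 + 1) = (-7 + 75/2)*8 = (61/2)*8 = 244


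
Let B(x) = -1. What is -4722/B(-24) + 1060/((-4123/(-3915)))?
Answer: 23618706/4123 ≈ 5728.5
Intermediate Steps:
-4722/B(-24) + 1060/((-4123/(-3915))) = -4722/(-1) + 1060/((-4123/(-3915))) = -4722*(-1) + 1060/((-4123*(-1/3915))) = 4722 + 1060/(4123/3915) = 4722 + 1060*(3915/4123) = 4722 + 4149900/4123 = 23618706/4123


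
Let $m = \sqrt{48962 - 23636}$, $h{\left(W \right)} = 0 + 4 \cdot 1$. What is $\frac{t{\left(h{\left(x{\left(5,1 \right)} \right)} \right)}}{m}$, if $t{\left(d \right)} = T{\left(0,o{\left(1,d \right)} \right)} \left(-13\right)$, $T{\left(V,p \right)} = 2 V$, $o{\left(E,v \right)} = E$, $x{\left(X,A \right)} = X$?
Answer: $0$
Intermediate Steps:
$h{\left(W \right)} = 4$ ($h{\left(W \right)} = 0 + 4 = 4$)
$t{\left(d \right)} = 0$ ($t{\left(d \right)} = 2 \cdot 0 \left(-13\right) = 0 \left(-13\right) = 0$)
$m = 3 \sqrt{2814}$ ($m = \sqrt{25326} = 3 \sqrt{2814} \approx 159.14$)
$\frac{t{\left(h{\left(x{\left(5,1 \right)} \right)} \right)}}{m} = \frac{0}{3 \sqrt{2814}} = 0 \frac{\sqrt{2814}}{8442} = 0$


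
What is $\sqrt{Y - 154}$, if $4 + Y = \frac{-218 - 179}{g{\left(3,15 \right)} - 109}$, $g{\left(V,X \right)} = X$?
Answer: $\frac{7 i \sqrt{27730}}{94} \approx 12.401 i$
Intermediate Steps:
$Y = \frac{21}{94}$ ($Y = -4 + \frac{-218 - 179}{15 - 109} = -4 - \frac{397}{-94} = -4 - - \frac{397}{94} = -4 + \frac{397}{94} = \frac{21}{94} \approx 0.2234$)
$\sqrt{Y - 154} = \sqrt{\frac{21}{94} - 154} = \sqrt{- \frac{14455}{94}} = \frac{7 i \sqrt{27730}}{94}$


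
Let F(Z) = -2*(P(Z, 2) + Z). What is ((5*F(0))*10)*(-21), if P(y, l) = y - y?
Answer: 0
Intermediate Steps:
P(y, l) = 0
F(Z) = -2*Z (F(Z) = -2*(0 + Z) = -2*Z)
((5*F(0))*10)*(-21) = ((5*(-2*0))*10)*(-21) = ((5*0)*10)*(-21) = (0*10)*(-21) = 0*(-21) = 0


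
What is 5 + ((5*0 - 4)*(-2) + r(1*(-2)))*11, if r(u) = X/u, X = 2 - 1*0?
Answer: 82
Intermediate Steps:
X = 2 (X = 2 + 0 = 2)
r(u) = 2/u
5 + ((5*0 - 4)*(-2) + r(1*(-2)))*11 = 5 + ((5*0 - 4)*(-2) + 2/((1*(-2))))*11 = 5 + ((0 - 4)*(-2) + 2/(-2))*11 = 5 + (-4*(-2) + 2*(-1/2))*11 = 5 + (8 - 1)*11 = 5 + 7*11 = 5 + 77 = 82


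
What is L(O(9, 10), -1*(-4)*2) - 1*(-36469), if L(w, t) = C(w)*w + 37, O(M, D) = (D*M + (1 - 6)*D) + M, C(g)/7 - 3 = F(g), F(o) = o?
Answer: 54342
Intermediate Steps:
C(g) = 21 + 7*g
O(M, D) = M - 5*D + D*M (O(M, D) = (D*M - 5*D) + M = (-5*D + D*M) + M = M - 5*D + D*M)
L(w, t) = 37 + w*(21 + 7*w) (L(w, t) = (21 + 7*w)*w + 37 = w*(21 + 7*w) + 37 = 37 + w*(21 + 7*w))
L(O(9, 10), -1*(-4)*2) - 1*(-36469) = (37 + 7*(9 - 5*10 + 10*9)*(3 + (9 - 5*10 + 10*9))) - 1*(-36469) = (37 + 7*(9 - 50 + 90)*(3 + (9 - 50 + 90))) + 36469 = (37 + 7*49*(3 + 49)) + 36469 = (37 + 7*49*52) + 36469 = (37 + 17836) + 36469 = 17873 + 36469 = 54342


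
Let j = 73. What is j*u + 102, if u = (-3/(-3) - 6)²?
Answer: 1927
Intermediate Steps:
u = 25 (u = (-3*(-⅓) - 6)² = (1 - 6)² = (-5)² = 25)
j*u + 102 = 73*25 + 102 = 1825 + 102 = 1927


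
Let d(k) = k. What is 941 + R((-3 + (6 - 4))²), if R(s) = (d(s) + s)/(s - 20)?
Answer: 17877/19 ≈ 940.89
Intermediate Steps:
R(s) = 2*s/(-20 + s) (R(s) = (s + s)/(s - 20) = (2*s)/(-20 + s) = 2*s/(-20 + s))
941 + R((-3 + (6 - 4))²) = 941 + 2*(-3 + (6 - 4))²/(-20 + (-3 + (6 - 4))²) = 941 + 2*(-3 + 2)²/(-20 + (-3 + 2)²) = 941 + 2*(-1)²/(-20 + (-1)²) = 941 + 2*1/(-20 + 1) = 941 + 2*1/(-19) = 941 + 2*1*(-1/19) = 941 - 2/19 = 17877/19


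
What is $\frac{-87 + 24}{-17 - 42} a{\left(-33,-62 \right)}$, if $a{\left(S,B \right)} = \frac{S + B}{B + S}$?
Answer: $\frac{63}{59} \approx 1.0678$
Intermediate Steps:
$a{\left(S,B \right)} = 1$ ($a{\left(S,B \right)} = \frac{B + S}{B + S} = 1$)
$\frac{-87 + 24}{-17 - 42} a{\left(-33,-62 \right)} = \frac{-87 + 24}{-17 - 42} \cdot 1 = - \frac{63}{-59} \cdot 1 = \left(-63\right) \left(- \frac{1}{59}\right) 1 = \frac{63}{59} \cdot 1 = \frac{63}{59}$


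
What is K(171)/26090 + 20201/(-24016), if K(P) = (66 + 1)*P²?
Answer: 23261915131/313288720 ≈ 74.251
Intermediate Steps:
K(P) = 67*P²
K(171)/26090 + 20201/(-24016) = (67*171²)/26090 + 20201/(-24016) = (67*29241)*(1/26090) + 20201*(-1/24016) = 1959147*(1/26090) - 20201/24016 = 1959147/26090 - 20201/24016 = 23261915131/313288720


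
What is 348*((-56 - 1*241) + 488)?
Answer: 66468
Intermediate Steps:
348*((-56 - 1*241) + 488) = 348*((-56 - 241) + 488) = 348*(-297 + 488) = 348*191 = 66468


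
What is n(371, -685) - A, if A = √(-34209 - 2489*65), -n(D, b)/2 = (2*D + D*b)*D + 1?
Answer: 188017604 - 43*I*√106 ≈ 1.8802e+8 - 442.71*I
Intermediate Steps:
n(D, b) = -2 - 2*D*(2*D + D*b) (n(D, b) = -2*((2*D + D*b)*D + 1) = -2*(D*(2*D + D*b) + 1) = -2*(1 + D*(2*D + D*b)) = -2 - 2*D*(2*D + D*b))
A = 43*I*√106 (A = √(-34209 - 161785) = √(-195994) = 43*I*√106 ≈ 442.71*I)
n(371, -685) - A = (-2 - 4*371² - 2*(-685)*371²) - 43*I*√106 = (-2 - 4*137641 - 2*(-685)*137641) - 43*I*√106 = (-2 - 550564 + 188568170) - 43*I*√106 = 188017604 - 43*I*√106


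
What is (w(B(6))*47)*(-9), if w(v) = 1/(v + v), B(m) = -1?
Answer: 423/2 ≈ 211.50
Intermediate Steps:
w(v) = 1/(2*v)
(w(B(6))*47)*(-9) = (((1/2)/(-1))*47)*(-9) = (((1/2)*(-1))*47)*(-9) = -1/2*47*(-9) = -47/2*(-9) = 423/2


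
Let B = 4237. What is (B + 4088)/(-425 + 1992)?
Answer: 8325/1567 ≈ 5.3127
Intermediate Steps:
(B + 4088)/(-425 + 1992) = (4237 + 4088)/(-425 + 1992) = 8325/1567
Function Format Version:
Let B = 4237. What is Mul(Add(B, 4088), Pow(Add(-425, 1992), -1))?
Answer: Rational(8325, 1567) ≈ 5.3127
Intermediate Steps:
Mul(Add(B, 4088), Pow(Add(-425, 1992), -1)) = Mul(Add(4237, 4088), Pow(Add(-425, 1992), -1)) = Mul(8325, Pow(1567, -1)) = Mul(8325, Rational(1, 1567)) = Rational(8325, 1567)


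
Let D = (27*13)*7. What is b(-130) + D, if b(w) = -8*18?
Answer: 2313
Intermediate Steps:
b(w) = -144
D = 2457 (D = 351*7 = 2457)
b(-130) + D = -144 + 2457 = 2313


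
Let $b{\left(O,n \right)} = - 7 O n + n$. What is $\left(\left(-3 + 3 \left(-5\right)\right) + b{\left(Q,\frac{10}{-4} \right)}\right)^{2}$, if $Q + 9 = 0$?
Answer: $31684$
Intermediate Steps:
$Q = -9$ ($Q = -9 + 0 = -9$)
$b{\left(O,n \right)} = n - 7 O n$ ($b{\left(O,n \right)} = - 7 O n + n = n - 7 O n$)
$\left(\left(-3 + 3 \left(-5\right)\right) + b{\left(Q,\frac{10}{-4} \right)}\right)^{2} = \left(\left(-3 + 3 \left(-5\right)\right) + \frac{10}{-4} \left(1 - -63\right)\right)^{2} = \left(\left(-3 - 15\right) + 10 \left(- \frac{1}{4}\right) \left(1 + 63\right)\right)^{2} = \left(-18 - 160\right)^{2} = \left(-178\right)^{2} = 31684$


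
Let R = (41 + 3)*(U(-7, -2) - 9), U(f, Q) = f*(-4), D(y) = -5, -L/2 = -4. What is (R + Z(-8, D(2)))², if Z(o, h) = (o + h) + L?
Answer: 690561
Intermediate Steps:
L = 8 (L = -2*(-4) = 8)
U(f, Q) = -4*f
Z(o, h) = 8 + h + o (Z(o, h) = (o + h) + 8 = (h + o) + 8 = 8 + h + o)
R = 836 (R = (41 + 3)*(-4*(-7) - 9) = 44*(28 - 9) = 44*19 = 836)
(R + Z(-8, D(2)))² = (836 + (8 - 5 - 8))² = (836 - 5)² = 831² = 690561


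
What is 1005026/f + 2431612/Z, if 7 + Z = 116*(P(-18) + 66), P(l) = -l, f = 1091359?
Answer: 2663547578870/10626562583 ≈ 250.65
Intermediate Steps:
Z = 9737 (Z = -7 + 116*(-1*(-18) + 66) = -7 + 116*(18 + 66) = -7 + 116*84 = -7 + 9744 = 9737)
1005026/f + 2431612/Z = 1005026/1091359 + 2431612/9737 = 2663547578870/10626562583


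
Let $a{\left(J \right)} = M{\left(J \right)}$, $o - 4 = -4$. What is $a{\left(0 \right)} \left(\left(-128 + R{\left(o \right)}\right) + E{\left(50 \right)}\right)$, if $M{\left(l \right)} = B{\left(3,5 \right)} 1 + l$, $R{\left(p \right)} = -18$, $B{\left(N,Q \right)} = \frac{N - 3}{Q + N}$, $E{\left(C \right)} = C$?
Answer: $0$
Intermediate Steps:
$o = 0$ ($o = 4 - 4 = 0$)
$B{\left(N,Q \right)} = \frac{-3 + N}{N + Q}$
$M{\left(l \right)} = l$ ($M{\left(l \right)} = \frac{-3 + 3}{3 + 5} \cdot 1 + l = \frac{1}{8} \cdot 0 \cdot 1 + l = 0 \cdot 1 + l = 0 + l = l$)
$a{\left(J \right)} = J$
$a{\left(0 \right)} \left(\left(-128 + R{\left(o \right)}\right) + E{\left(50 \right)}\right) = 0 \left(\left(-128 - 18\right) + 50\right) = 0 \left(-146 + 50\right) = 0 \left(-96\right) = 0$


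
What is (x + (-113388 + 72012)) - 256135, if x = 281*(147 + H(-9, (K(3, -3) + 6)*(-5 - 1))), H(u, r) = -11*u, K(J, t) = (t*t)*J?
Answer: -228385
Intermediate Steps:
K(J, t) = J*t² (K(J, t) = t²*J = J*t²)
x = 69126 (x = 281*(147 - 11*(-9)) = 281*(147 + 99) = 281*246 = 69126)
(x + (-113388 + 72012)) - 256135 = (69126 + (-113388 + 72012)) - 256135 = (69126 - 41376) - 256135 = 27750 - 256135 = -228385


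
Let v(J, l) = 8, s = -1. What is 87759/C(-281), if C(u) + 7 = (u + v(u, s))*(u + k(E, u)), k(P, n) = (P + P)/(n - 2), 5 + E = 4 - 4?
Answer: 3547971/3100724 ≈ 1.1442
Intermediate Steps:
E = -5 (E = -5 + (4 - 4) = -5 + 0 = -5)
k(P, n) = 2*P/(-2 + n) (k(P, n) = (2*P)/(-2 + n) = 2*P/(-2 + n))
C(u) = -7 + (8 + u)*(u - 10/(-2 + u)) (C(u) = -7 + (u + 8)*(u + 2*(-5)/(-2 + u)) = -7 + (8 + u)*(u - 10/(-2 + u)))
87759/C(-281) = 87759/(((-66 + (-281)³ - 33*(-281) + 6*(-281)²)/(-2 - 281))) = 87759/(((-66 - 22188041 + 9273 + 6*78961)/(-283))) = 87759/((-(-66 - 22188041 + 9273 + 473766)/283)) = 87759/((-1/283*(-21705068))) = 87759/(21705068/283) = 87759*(283/21705068) = 3547971/3100724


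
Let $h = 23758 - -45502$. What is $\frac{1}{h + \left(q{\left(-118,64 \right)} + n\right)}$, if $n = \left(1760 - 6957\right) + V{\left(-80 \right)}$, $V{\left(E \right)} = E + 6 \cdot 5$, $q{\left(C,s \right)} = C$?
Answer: $\frac{1}{63895} \approx 1.5651 \cdot 10^{-5}$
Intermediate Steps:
$V{\left(E \right)} = 30 + E$ ($V{\left(E \right)} = E + 30 = 30 + E$)
$n = -5247$ ($n = \left(1760 - 6957\right) + \left(30 - 80\right) = \left(1760 - 6957\right) - 50 = -5197 - 50 = -5247$)
$h = 69260$ ($h = 23758 + 45502 = 69260$)
$\frac{1}{h + \left(q{\left(-118,64 \right)} + n\right)} = \frac{1}{69260 - 5365} = \frac{1}{63895}$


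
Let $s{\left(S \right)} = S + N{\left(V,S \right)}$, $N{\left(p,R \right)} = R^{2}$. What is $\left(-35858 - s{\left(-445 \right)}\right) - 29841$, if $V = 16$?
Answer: $-263279$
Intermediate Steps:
$s{\left(S \right)} = S + S^{2}$
$\left(-35858 - s{\left(-445 \right)}\right) - 29841 = \left(-35858 - - 445 \left(1 - 445\right)\right) - 29841 = \left(-35858 - \left(-445\right) \left(-444\right)\right) - 29841 = \left(-35858 - 197580\right) - 29841 = -233438 - 29841 = -263279$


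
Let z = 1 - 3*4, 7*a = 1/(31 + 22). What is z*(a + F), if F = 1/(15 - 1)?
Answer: -605/742 ≈ -0.81536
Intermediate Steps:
F = 1/14 ≈ 0.071429
a = 1/371 (a = 1/(7*(31 + 22)) = (⅐)/53 = (⅐)*(1/53) = 1/371 ≈ 0.0026954)
z = -11 (z = 1 - 12 = -11)
z*(a + F) = -11*(1/371 + 1/14) = -11*55/742 = -605/742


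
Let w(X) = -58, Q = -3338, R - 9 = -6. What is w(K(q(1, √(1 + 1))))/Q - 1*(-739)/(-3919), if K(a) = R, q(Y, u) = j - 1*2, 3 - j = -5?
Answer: -1119740/6540811 ≈ -0.17119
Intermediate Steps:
j = 8 (j = 3 - 1*(-5) = 3 + 5 = 8)
q(Y, u) = 6 (q(Y, u) = 8 - 1*2 = 8 - 2 = 6)
R = 3 (R = 9 - 6 = 3)
K(a) = 3
w(K(q(1, √(1 + 1))))/Q - 1*(-739)/(-3919) = -58/(-3338) - 1*(-739)/(-3919) = -58*(-1/3338) + 739*(-1/3919) = 29/1669 - 739/3919 = -1119740/6540811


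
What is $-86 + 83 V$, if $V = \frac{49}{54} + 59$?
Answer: $\frac{263861}{54} \approx 4886.3$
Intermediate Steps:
$V = \frac{3235}{54}$ ($V = 49 \cdot \frac{1}{54} + 59 = \frac{49}{54} + 59 = \frac{3235}{54} \approx 59.907$)
$-86 + 83 V = -86 + 83 \cdot \frac{3235}{54} = -86 + \frac{268505}{54} = \frac{263861}{54}$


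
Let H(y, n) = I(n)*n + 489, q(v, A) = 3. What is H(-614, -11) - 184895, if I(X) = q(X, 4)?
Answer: -184439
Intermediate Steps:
I(X) = 3
H(y, n) = 489 + 3*n (H(y, n) = 3*n + 489 = 489 + 3*n)
H(-614, -11) - 184895 = (489 + 3*(-11)) - 184895 = (489 - 33) - 184895 = 456 - 184895 = -184439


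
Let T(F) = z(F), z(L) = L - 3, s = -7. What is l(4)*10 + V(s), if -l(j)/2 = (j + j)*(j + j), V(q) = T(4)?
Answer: -1279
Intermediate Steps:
z(L) = -3 + L
T(F) = -3 + F
V(q) = 1 (V(q) = -3 + 4 = 1)
l(j) = -8*j**2 (l(j) = -2*(j + j)*(j + j) = -2*2*j*2*j = -8*j**2)
l(4)*10 + V(s) = -8*4**2*10 + 1 = -8*16*10 + 1 = -128*10 + 1 = -1280 + 1 = -1279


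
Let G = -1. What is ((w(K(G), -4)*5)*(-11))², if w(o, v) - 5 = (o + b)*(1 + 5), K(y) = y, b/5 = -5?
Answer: 68973025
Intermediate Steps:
b = -25 (b = 5*(-5) = -25)
w(o, v) = -145 + 6*o (w(o, v) = 5 + (o - 25)*(1 + 5) = 5 + (-25 + o)*6 = 5 + (-150 + 6*o) = -145 + 6*o)
((w(K(G), -4)*5)*(-11))² = (((-145 + 6*(-1))*5)*(-11))² = (((-145 - 6)*5)*(-11))² = (-151*5*(-11))² = (-755*(-11))² = 8305² = 68973025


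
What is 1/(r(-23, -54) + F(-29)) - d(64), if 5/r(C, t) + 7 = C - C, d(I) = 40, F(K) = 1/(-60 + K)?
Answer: -18703/452 ≈ -41.378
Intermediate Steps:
r(C, t) = -5/7 (r(C, t) = 5/(-7 + (C - C)) = 5/(-7 + 0) = 5/(-7) = 5*(-⅐) = -5/7)
1/(r(-23, -54) + F(-29)) - d(64) = 1/(-5/7 + 1/(-60 - 29)) - 1*40 = 1/(-5/7 + 1/(-89)) - 40 = 1/(-5/7 - 1/89) - 40 = 1/(-452/623) - 40 = -623/452 - 40 = -18703/452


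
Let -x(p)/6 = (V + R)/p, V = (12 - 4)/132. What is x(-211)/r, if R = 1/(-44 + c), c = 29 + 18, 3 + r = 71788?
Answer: 26/166612985 ≈ 1.5605e-7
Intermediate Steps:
r = 71785 (r = -3 + 71788 = 71785)
c = 47
R = ⅓ (R = 1/(-44 + 47) = 1/3 = ⅓ ≈ 0.33333)
V = 2/33 (V = 8*(1/132) = 2/33 ≈ 0.060606)
x(p) = -26/(11*p) (x(p) = -6*(2/33 + ⅓)/p = -26/(11*p))
x(-211)/r = -26/11/(-211)/71785 = -26/11*(-1/211)*(1/71785) = (26/2321)*(1/71785) = 26/166612985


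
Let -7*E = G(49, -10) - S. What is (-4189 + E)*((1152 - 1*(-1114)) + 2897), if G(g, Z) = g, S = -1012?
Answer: -156872592/7 ≈ -2.2410e+7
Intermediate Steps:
E = -1061/7 (E = -(49 - 1*(-1012))/7 = -(49 + 1012)/7 = -⅐*1061 = -1061/7 ≈ -151.57)
(-4189 + E)*((1152 - 1*(-1114)) + 2897) = (-4189 - 1061/7)*((1152 - 1*(-1114)) + 2897) = -30384*((1152 + 1114) + 2897)/7 = -30384*(2266 + 2897)/7 = -30384/7*5163 = -156872592/7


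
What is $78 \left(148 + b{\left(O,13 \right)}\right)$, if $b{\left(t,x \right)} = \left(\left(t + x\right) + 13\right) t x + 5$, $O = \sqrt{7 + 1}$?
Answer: $20046 + 52728 \sqrt{2} \approx 94615.0$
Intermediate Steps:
$O = 2 \sqrt{2}$ ($O = \sqrt{8} = 2 \sqrt{2} \approx 2.8284$)
$b{\left(t,x \right)} = 5 + t x \left(13 + t + x\right)$ ($b{\left(t,x \right)} = \left(13 + t + x\right) t x + 5 = t \left(13 + t + x\right) x + 5 = t x \left(13 + t + x\right) + 5 = 5 + t x \left(13 + t + x\right)$)
$78 \left(148 + b{\left(O,13 \right)}\right) = 78 \left(148 + \left(5 + 2 \sqrt{2} \cdot 13^{2} + 13 \left(2 \sqrt{2}\right)^{2} + 13 \cdot 2 \sqrt{2} \cdot 13\right)\right) = 78 \left(148 + \left(5 + 2 \sqrt{2} \cdot 169 + 13 \cdot 8 + 338 \sqrt{2}\right)\right) = 78 \left(148 + \left(5 + 338 \sqrt{2} + 104 + 338 \sqrt{2}\right)\right) = 78 \left(148 + \left(109 + 676 \sqrt{2}\right)\right) = 78 \left(257 + 676 \sqrt{2}\right) = 20046 + 52728 \sqrt{2}$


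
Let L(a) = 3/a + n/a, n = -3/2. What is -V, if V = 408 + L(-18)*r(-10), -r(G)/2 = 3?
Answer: -817/2 ≈ -408.50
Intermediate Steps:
n = -3/2 (n = -3*½ = -3/2 ≈ -1.5000)
r(G) = -6 (r(G) = -2*3 = -6)
L(a) = 3/(2*a) (L(a) = 3/a - 3/(2*a) = 3/(2*a))
V = 817/2 (V = 408 + ((3/2)/(-18))*(-6) = 408 + ((3/2)*(-1/18))*(-6) = 408 - 1/12*(-6) = 408 + ½ = 817/2 ≈ 408.50)
-V = -1*817/2 = -817/2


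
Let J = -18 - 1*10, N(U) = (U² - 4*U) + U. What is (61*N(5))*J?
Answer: -17080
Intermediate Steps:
N(U) = U² - 3*U
J = -28 (J = -18 - 10 = -28)
(61*N(5))*J = (61*(5*(-3 + 5)))*(-28) = (61*(5*2))*(-28) = (61*10)*(-28) = 610*(-28) = -17080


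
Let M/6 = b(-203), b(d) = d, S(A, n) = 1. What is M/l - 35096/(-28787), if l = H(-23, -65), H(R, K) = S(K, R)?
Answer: -35027470/28787 ≈ -1216.8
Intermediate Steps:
H(R, K) = 1
M = -1218 (M = 6*(-203) = -1218)
l = 1
M/l - 35096/(-28787) = -1218/1 - 35096/(-28787) = -1218*1 - 35096*(-1/28787) = -1218 + 35096/28787 = -35027470/28787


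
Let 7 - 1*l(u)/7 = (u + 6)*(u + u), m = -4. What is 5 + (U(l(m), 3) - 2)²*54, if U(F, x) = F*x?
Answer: 12493499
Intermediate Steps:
l(u) = 49 - 14*u*(6 + u) (l(u) = 49 - 7*(u + 6)*(u + u) = 49 - 7*(6 + u)*2*u = 49 - 14*u*(6 + u))
5 + (U(l(m), 3) - 2)²*54 = 5 + ((49 - 84*(-4) - 14*(-4)²)*3 - 2)²*54 = 5 + ((49 + 336 - 14*16)*3 - 2)²*54 = 5 + ((49 + 336 - 224)*3 - 2)²*54 = 5 + (161*3 - 2)²*54 = 5 + (483 - 2)²*54 = 5 + 481²*54 = 5 + 231361*54 = 5 + 12493494 = 12493499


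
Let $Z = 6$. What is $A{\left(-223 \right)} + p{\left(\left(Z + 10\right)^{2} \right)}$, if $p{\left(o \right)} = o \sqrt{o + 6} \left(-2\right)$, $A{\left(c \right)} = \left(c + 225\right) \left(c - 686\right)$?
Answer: $-1818 - 512 \sqrt{262} \approx -10105.0$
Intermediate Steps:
$A{\left(c \right)} = \left(-686 + c\right) \left(225 + c\right)$ ($A{\left(c \right)} = \left(225 + c\right) \left(-686 + c\right) = \left(-686 + c\right) \left(225 + c\right)$)
$p{\left(o \right)} = - 2 o \sqrt{6 + o}$ ($p{\left(o \right)} = o \sqrt{6 + o} \left(-2\right) = - 2 o \sqrt{6 + o}$)
$A{\left(-223 \right)} + p{\left(\left(Z + 10\right)^{2} \right)} = \left(-154350 + \left(-223\right)^{2} - -102803\right) - 2 \left(6 + 10\right)^{2} \sqrt{6 + \left(6 + 10\right)^{2}} = \left(-154350 + 49729 + 102803\right) - 2 \cdot 16^{2} \sqrt{6 + 16^{2}} = -1818 - 512 \sqrt{6 + 256} = -1818 - 512 \sqrt{262}$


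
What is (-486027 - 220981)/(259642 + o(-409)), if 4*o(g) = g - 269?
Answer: -1414016/518945 ≈ -2.7248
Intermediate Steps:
o(g) = -269/4 + g/4 (o(g) = (g - 269)/4 = (-269 + g)/4 = -269/4 + g/4)
(-486027 - 220981)/(259642 + o(-409)) = (-486027 - 220981)/(259642 + (-269/4 + (¼)*(-409))) = -707008/(259642 + (-269/4 - 409/4)) = -707008/(259642 - 339/2) = -707008/518945/2 = -707008*2/518945 = -1414016/518945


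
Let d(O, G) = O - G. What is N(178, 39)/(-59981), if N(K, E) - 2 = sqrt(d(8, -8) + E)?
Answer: -2/59981 - sqrt(55)/59981 ≈ -0.00015699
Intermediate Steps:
N(K, E) = 2 + sqrt(16 + E) (N(K, E) = 2 + sqrt((8 - 1*(-8)) + E) = 2 + sqrt((8 + 8) + E) = 2 + sqrt(16 + E))
N(178, 39)/(-59981) = (2 + sqrt(16 + 39))/(-59981) = (2 + sqrt(55))*(-1/59981) = -2/59981 - sqrt(55)/59981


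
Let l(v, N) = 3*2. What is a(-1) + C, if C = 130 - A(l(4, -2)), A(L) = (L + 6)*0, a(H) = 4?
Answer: 134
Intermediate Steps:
l(v, N) = 6
A(L) = 0 (A(L) = (6 + L)*0 = 0)
C = 130 (C = 130 - 1*0 = 130 + 0 = 130)
a(-1) + C = 4 + 130 = 134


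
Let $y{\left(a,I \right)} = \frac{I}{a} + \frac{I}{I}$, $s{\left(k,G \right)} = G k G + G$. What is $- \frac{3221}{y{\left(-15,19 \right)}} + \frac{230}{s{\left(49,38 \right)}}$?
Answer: $\frac{74356805}{6156} \approx 12079.0$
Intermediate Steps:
$s{\left(k,G \right)} = G + k G^{2}$ ($s{\left(k,G \right)} = k G^{2} + G = G + k G^{2}$)
$y{\left(a,I \right)} = 1 + \frac{I}{a}$ ($y{\left(a,I \right)} = \frac{I}{a} + 1 = 1 + \frac{I}{a}$)
$- \frac{3221}{y{\left(-15,19 \right)}} + \frac{230}{s{\left(49,38 \right)}} = - \frac{3221}{\frac{1}{-15} \left(19 - 15\right)} + \frac{230}{38 \left(1 + 38 \cdot 49\right)} = - \frac{3221}{\left(- \frac{1}{15}\right) 4} + \frac{230}{38 \left(1 + 1862\right)} = - \frac{3221}{- \frac{4}{15}} + \frac{230}{38 \cdot 1863} = \left(-3221\right) \left(- \frac{15}{4}\right) + \frac{230}{70794} = \frac{48315}{4} + 230 \cdot \frac{1}{70794} = \frac{48315}{4} + \frac{5}{1539} = \frac{74356805}{6156}$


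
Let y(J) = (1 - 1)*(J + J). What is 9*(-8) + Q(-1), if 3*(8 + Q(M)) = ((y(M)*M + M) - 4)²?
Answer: -215/3 ≈ -71.667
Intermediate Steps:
y(J) = 0 (y(J) = 0*(2*J) = 0)
Q(M) = -8 + (-4 + M)²/3 (Q(M) = -8 + ((0*M + M) - 4)²/3 = -8 + ((0 + M) - 4)²/3 = -8 + (M - 4)²/3 = -8 + (-4 + M)²/3)
9*(-8) + Q(-1) = 9*(-8) + (-8 + (-4 - 1)²/3) = -72 + (-8 + (⅓)*(-5)²) = -72 + (-8 + (⅓)*25) = -72 + (-8 + 25/3) = -72 + ⅓ = -215/3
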